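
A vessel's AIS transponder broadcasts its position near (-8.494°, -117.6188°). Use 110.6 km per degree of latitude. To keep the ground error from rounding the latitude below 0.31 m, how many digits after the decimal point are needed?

6 decimal places

One degree of latitude covers 110600 m.
With N decimal places the half-ulp bound is 0.5·10⁻ᴺ°, or 0.5·10⁻ᴺ × 110600 m on the ground.
Need 0.5 × 110600 × 10⁻ᴺ ≤ 0.31 → 10⁻ᴺ ≤ 5.606e-06, so N ≥ 5.25.
At 5 places the error can reach 0.553 m, but 6 places keeps it to 0.0553 m.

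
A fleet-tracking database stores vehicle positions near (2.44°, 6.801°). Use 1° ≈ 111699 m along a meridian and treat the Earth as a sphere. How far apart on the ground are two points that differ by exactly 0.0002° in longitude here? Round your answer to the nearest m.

22 m

0.0002° of longitude at 2.44° is 0.0002 × 111699 × cos 2.44° ≈ 0.0002 × 111598 = 22.3195 m.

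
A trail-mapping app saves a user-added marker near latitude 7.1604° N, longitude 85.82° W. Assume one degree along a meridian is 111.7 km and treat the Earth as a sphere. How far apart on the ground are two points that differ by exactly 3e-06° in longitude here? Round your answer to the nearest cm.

33 cm

One degree of longitude here spans 111700 × cos 7.1604° = 111700 × 0.9922 ≈ 110829 m; 3e-06° of that is 0.332487 m.
That is 0.332487 m = 33.249 cm.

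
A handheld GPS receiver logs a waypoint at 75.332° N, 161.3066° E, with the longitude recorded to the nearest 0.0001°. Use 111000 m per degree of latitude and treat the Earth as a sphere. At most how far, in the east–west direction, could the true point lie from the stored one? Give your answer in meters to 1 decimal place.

1.4 meters

Rounding to 4 decimal places leaves the longitude within ±5e-05° of the true value.
Parallels shrink by cos φ, so at 75.332° a degree of longitude is 111000 × 0.2532 ≈ 28107.2 m.
East–west error: 5e-05° × 28107.2 m/° ≈ 1.40536 m.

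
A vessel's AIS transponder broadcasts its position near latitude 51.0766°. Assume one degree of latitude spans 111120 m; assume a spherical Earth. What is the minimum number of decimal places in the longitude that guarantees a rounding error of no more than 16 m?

At 51.0766° one degree of longitude covers 111120 × cos 51.0766° ≈ 111120 × 0.6283 ≈ 69814.6 m.
N decimal places → at most half a unit in the last place, 0.5 × 10⁻ᴺ° = 69814.6/2 × 10⁻ᴺ m.
Setting 34907.3 × 10⁻ᴺ ≤ 16 gives 10ᴺ ≥ 2182, i.e. N ≥ 3.34.
At 3 places the error can reach 34.9 m, but 4 places keeps it to 3.49 m.

4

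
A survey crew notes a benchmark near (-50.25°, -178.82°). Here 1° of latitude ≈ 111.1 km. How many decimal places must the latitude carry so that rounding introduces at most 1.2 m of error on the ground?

One degree of latitude covers 111100 m.
N decimal places → at most half a unit in the last place, 0.5 × 10⁻ᴺ° = 111100/2 × 10⁻ᴺ m.
Setting 55550 × 10⁻ᴺ ≤ 1.2 gives 10ᴺ ≥ 4.629e+04, i.e. N ≥ 4.67.
N = 4 would give 5.56 m (too coarse); N = 5 gives 0.555 m ≤ 1.2 m.

5 decimal places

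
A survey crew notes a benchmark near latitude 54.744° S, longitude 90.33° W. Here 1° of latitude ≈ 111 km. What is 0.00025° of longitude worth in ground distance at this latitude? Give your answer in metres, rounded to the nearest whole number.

At 54.744° a degree of longitude is 111000 × cos 54.744° ≈ 64072.6 m, so 0.00025° corresponds to 16.0182 m.

16 metres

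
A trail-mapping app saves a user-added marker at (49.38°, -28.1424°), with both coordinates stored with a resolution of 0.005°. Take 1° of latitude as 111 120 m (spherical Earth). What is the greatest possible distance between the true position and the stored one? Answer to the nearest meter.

With a 0.005° grid the true value lies within half a step, ±0.005°/2 = ±0.0025°, of the stored one.
Latitude error → 0.0025 × 111120 = 277.8 m along the meridian.
East–west component at 49.38°: 0.0025° × 111120 × cos 49.38° ≈ 0.0025 × 72343.5 ≈ 180.859 m.
The two errors are perpendicular, so the maximum displacement is √(277.8² + 180.859²) ≈ 331.486 m.

331 meters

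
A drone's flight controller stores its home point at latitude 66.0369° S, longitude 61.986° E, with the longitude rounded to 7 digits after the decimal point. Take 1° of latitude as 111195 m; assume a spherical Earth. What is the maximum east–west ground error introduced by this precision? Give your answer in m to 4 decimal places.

Rounding to 7 decimal places leaves the longitude within ±5e-08° of the true value.
At latitude 66.0369° a degree of longitude spans 111195 m × cos 66.0369° = 111195 × 0.4061 ≈ 45161.7 m.
East–west error: 5e-08° × 45161.7 m/° ≈ 0.00225808 m.

0.0023 m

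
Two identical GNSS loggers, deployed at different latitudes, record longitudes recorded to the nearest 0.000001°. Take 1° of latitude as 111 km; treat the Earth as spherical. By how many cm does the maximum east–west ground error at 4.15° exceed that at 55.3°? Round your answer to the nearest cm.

Rounding to 6 decimal places leaves the longitude within ±5e-07° of the true value.
At 4.15°: 5e-07° × 111000 × cos 4.15° = 5e-07 × 111000 × 0.9974 ≈ 0.055354 m.
At 55.3°: 5e-07° × 111000 × cos 55.3° = 5e-07 × 111000 × 0.5693 ≈ 0.031595 m.
Difference: 0.055354 − 0.031595 = 0.023759 m.
That is 0.0237595 m = 2.3759 cm.

2 cm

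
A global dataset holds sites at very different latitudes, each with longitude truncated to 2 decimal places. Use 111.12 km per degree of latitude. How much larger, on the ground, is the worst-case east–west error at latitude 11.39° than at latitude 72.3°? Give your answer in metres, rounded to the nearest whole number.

751 metres

Truncating at 2 decimal places can drop up to a full unit in the last place, so the longitude may be off by as much as 0.01°.
Error at 11.39° = 0.01° × 111120 × cos 11.39° ≈ 1111.2 × 0.9803 = 1089.3 m.
Error at 72.3° = 0.01° × 111120 × cos 72.3° ≈ 1111.2 × 0.3040 = 337.84 m.
Difference: 1089.3 − 337.84 = 751.47 m.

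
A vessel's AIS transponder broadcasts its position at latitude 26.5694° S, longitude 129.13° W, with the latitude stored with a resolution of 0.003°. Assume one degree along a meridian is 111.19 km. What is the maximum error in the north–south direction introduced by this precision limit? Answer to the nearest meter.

167 meters

With a 0.003° grid the true value lies within half a step, ±0.003°/2 = ±0.0015°, of the stored one.
Along the meridian that is 0.0015° × 111190 m/° = 166.785 m.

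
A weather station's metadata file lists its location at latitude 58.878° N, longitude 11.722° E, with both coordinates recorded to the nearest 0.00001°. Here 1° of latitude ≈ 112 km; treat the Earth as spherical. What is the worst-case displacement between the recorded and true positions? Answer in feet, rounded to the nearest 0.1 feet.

2.1 feet

Rounding to 5 decimal places leaves each coordinate within ±5e-06° of the true value.
Latitude error → 5e-06 × 112000 = 0.56 m along the meridian.
East–west component at 58.878°: 5e-06° × 112000 × cos 58.878° ≈ 5e-06 × 57888.6 ≈ 0.289443 m.
Worst case both components are at the extreme and orthogonal: √(0.56² + 0.289443²) ≈ 0.630379 m.
Converting: 0.630379 m × 3.2808 ft/m ≈ 2.0682 ft.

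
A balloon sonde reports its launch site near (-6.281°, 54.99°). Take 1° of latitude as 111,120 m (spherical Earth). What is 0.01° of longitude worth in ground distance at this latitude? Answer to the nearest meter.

1105 meters

One degree of longitude here spans 111120 × cos 6.281° = 111120 × 0.9940 ≈ 110453 m; 0.01° of that is 1104.53 m.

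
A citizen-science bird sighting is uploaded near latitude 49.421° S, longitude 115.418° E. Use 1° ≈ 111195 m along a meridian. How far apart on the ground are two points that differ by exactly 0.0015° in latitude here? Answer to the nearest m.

Along a meridian 0.0015° is 0.0015 × 111195 = 166.792 m.

167 m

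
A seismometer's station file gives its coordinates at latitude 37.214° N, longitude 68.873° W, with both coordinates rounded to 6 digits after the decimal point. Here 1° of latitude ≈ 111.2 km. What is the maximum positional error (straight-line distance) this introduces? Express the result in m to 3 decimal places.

0.071 m

Rounding to 6 decimal places leaves each coordinate within ±5e-07° of the true value.
North–south component: 5e-07° × 111200 = 0.0556 m.
Longitude error → 5e-07 × 111200 × cos 37.214° = 5e-07 × 111200 × 0.7964 ≈ 0.0442788 m.
The two errors are perpendicular, so the maximum displacement is √(0.0556² + 0.0442788²) ≈ 0.0710773 m.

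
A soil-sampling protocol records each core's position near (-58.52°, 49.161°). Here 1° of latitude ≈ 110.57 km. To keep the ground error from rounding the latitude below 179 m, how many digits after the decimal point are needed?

3 decimal places

One degree of latitude covers 110570 m.
With N decimal places the half-ulp bound is 0.5·10⁻ᴺ°, or 0.5·10⁻ᴺ × 110570 m on the ground.
Need 0.5 × 110570 × 10⁻ᴺ ≤ 179 → 10⁻ᴺ ≤ 3.238e-03, so N ≥ 2.49.
At 2 places the error can reach 553 m, but 3 places keeps it to 55.3 m.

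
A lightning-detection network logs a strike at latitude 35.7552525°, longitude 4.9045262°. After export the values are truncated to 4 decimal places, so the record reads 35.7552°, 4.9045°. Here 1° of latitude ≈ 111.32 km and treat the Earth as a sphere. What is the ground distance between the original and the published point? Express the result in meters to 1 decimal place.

6.3 meters

The latitude changed by +0.0000525° and the longitude by +0.0000262°.
North–south shift: 0.0000525 × 111320 = 5.8443 m.
E–W at 35.7552°: 0.0000262° × 111320 × cos 35.7552° = 0.0000262 × 111320 × 0.8115 ≈ 2.36687 m.
Combined displacement = (5.8443² + 2.36687²)^½ ≈ 6.30539 m.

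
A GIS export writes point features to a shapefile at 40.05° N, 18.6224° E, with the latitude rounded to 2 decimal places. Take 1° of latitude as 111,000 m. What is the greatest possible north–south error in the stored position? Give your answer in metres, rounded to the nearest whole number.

Rounding to 2 decimal places leaves the latitude within ±0.005° of the true value.
North–south distance: 0.005° × 111000 m/° = 555 m.

555 metres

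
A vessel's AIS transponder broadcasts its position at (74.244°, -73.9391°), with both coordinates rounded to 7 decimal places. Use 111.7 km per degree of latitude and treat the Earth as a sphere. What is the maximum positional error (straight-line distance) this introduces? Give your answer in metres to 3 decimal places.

0.006 metres

Rounding to 7 decimal places leaves each coordinate within ±5e-08° of the true value.
Latitude error → 5e-08 × 111700 = 0.005585 m along the meridian.
E–W at 74.244°: 5e-08° × 111700 × cos 74.244° = 5e-08 × 111700 × 0.2715 ≈ 0.00151656 m.
Worst case both components are at the extreme and orthogonal: √(0.005585² + 0.00151656²) ≈ 0.00578724 m.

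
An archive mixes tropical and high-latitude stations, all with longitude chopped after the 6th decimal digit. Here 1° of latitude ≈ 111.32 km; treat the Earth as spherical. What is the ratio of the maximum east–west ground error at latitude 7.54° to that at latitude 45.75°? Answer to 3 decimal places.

1.421

Truncating at 6 decimal places can drop up to a full unit in the last place, so the longitude may be off by as much as 1e-06°.
Error at 7.54° = 1e-06° × 111320 × cos 7.54° ≈ 0.11132 × 0.9914 = 0.11036 m.
Error at 45.75° = 1e-06° × 111320 × cos 45.75° ≈ 0.11132 × 0.6978 = 0.077678 m.
The ratio reduces to cos 7.54° / cos 45.75° = 0.9914/0.6978 ≈ 1.4207.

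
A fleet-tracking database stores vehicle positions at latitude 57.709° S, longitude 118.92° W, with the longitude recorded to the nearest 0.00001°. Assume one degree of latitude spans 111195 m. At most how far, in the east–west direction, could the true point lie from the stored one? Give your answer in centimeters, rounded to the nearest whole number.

Rounding to 5 decimal places leaves the longitude within ±5e-06° of the true value.
At latitude 57.709° a degree of longitude spans 111195 m × cos 57.709° = 111195 × 0.5342 ≈ 59402.5 m.
East–west error: 5e-06° × 59402.5 m/° ≈ 0.297013 m.
That is 0.297013 m = 29.701 cm.

30 centimeters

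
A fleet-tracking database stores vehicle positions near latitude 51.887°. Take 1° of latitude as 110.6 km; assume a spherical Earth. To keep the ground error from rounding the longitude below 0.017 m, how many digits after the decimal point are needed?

At 51.887° one degree of longitude covers 110600 × cos 51.887° ≈ 110600 × 0.6172 ≈ 68263.9 m.
With N decimal places the half-ulp bound is 0.5·10⁻ᴺ°, or 0.5·10⁻ᴺ × 68263.9 m on the ground.
Need 0.5 × 68263.9 × 10⁻ᴺ ≤ 0.017 → 10⁻ᴺ ≤ 4.981e-07, so N ≥ 6.30.
At 6 places the error can reach 0.0341 m, but 7 places keeps it to 0.00341 m.

7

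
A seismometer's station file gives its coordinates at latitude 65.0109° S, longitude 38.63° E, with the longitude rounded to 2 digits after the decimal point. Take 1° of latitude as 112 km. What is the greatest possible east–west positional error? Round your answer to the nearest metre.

237 metres

Rounding to 2 decimal places leaves the longitude within ±0.005° of the true value.
Parallels shrink by cos φ, so at 65.0109° a degree of longitude is 112000 × 0.4224 ≈ 47313.9 m.
East–west error: 0.005° × 47313.9 m/° ≈ 236.57 m.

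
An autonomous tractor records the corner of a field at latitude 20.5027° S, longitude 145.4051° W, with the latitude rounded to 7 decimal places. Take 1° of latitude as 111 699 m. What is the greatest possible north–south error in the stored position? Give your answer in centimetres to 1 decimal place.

Rounding to 7 decimal places leaves the latitude within ±5e-08° of the true value.
So the N–S error is at most 5e-08 × 111699 = 0.00558495 m.
That is 0.00558495 m = 0.55849 cm.

0.6 centimetres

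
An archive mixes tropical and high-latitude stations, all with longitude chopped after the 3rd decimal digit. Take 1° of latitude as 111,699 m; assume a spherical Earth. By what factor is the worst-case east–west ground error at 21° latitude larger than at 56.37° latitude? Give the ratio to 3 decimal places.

1.686

Truncating at 3 decimal places can drop up to a full unit in the last place, so the longitude may be off by as much as 0.001°.
At 21°: 0.001° × 111699 × cos 21° = 0.001 × 111699 × 0.9336 ≈ 104.28 m.
Error at 56.37° = 0.001° × 111699 × cos 56.37° ≈ 111.7 × 0.5538 = 61.862 m.
Ratio: 104.28 / 61.862 = cos 21° / cos 56.37° ≈ 1.6857.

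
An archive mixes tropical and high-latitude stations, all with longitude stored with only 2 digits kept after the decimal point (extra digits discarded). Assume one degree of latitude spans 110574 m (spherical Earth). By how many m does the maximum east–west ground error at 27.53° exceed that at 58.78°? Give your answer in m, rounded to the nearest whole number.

Truncating at 2 decimal places can drop up to a full unit in the last place, so the longitude may be off by as much as 0.01°.
At 27.53°: 0.01° × 110574 × cos 27.53° = 0.01 × 110574 × 0.8868 ≈ 980.54 m.
At 58.78°: 0.01° × 110574 × cos 58.78° = 0.01 × 110574 × 0.5183 ≈ 573.13 m.
So the lower-latitude error exceeds the higher by 980.54 − 573.13 = 407.4 m.

407 m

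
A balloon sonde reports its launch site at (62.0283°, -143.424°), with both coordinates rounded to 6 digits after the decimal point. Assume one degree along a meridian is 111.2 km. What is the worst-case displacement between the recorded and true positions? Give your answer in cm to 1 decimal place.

6.1 cm

Rounding to 6 decimal places leaves each coordinate within ±5e-07° of the true value.
North–south component: 5e-07° × 111200 = 0.0556 m.
E–W at 62.0283°: 5e-07° × 111200 × cos 62.0283° = 5e-07 × 111200 × 0.4690 ≈ 0.0260784 m.
Worst case both components are at the extreme and orthogonal: √(0.0556² + 0.0260784²) ≈ 0.0614121 m.
That is 0.0614121 m = 6.1412 cm.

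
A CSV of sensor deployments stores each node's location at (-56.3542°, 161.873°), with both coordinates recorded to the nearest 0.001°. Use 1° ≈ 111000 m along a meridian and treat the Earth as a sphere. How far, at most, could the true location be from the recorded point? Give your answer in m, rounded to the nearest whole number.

63 m

Rounding to 3 decimal places leaves each coordinate within ±0.0005° of the true value.
N–S: 0.0005° × 111000 m/° = 55.5 m.
East–west component at 56.3542°: 0.0005° × 111000 × cos 56.3542° ≈ 0.0005 × 61500.3 ≈ 30.7502 m.
Combining orthogonally: (55.5² + 30.7502²)^½ ≈ 63.4494 m.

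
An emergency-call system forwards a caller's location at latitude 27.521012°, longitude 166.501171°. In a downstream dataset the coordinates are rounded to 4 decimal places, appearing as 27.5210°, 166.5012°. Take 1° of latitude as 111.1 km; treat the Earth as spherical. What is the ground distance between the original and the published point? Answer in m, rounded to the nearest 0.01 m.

3.15 m

Δlat = 27.521012 − 27.5210 = +0.000012°; Δlon = 166.501171 − 166.5012 = -0.000029°.
N–S: 0.000012° × 111100 m/° = 1.3332 m.
East–west at this latitude: -0.000029° × 111100 × cos 27.521° ≈ -0.000029 × 98528.1 = -2.85731 m.
Combined displacement = (1.3332² + 2.85731²)^½ ≈ 3.15304 m.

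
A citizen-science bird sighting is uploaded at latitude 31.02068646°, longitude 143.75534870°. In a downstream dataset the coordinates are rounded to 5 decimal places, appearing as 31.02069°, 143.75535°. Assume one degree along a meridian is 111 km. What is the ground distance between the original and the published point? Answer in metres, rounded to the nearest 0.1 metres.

0.4 metres

The latitude changed by -0.00000354° and the longitude by -0.00000130°.
North–south shift: -0.00000354 × 111000 = -0.39294 m.
E–W at 31.0207°: -0.00000130° × 111000 × cos 31.0207° = -0.00000130 × 111000 × 0.8570 ≈ -0.123662 m.
Combined displacement = (0.39294² + 0.123662²)^½ ≈ 0.41194 m.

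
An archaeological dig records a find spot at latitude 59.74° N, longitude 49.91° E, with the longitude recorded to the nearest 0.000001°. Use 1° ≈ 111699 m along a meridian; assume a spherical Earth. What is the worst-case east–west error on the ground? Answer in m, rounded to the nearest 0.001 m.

0.028 m

Rounding to 6 decimal places leaves the longitude within ±5e-07° of the true value.
Parallels shrink by cos φ, so at 59.74° a degree of longitude is 111699 × 0.5039 ≈ 56287.9 m.
East–west error: 5e-07° × 56287.9 m/° ≈ 0.0281439 m.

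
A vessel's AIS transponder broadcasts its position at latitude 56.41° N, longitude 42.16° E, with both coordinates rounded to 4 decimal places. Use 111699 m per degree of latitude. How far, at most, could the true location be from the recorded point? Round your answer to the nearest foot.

Rounding to 4 decimal places leaves each coordinate within ±5e-05° of the true value.
North–south component: 5e-05° × 111699 = 5.58495 m.
E–W at 56.41°: 5e-05° × 111699 × cos 56.41° = 5e-05 × 111699 × 0.5532 ≈ 3.08985 m.
Worst case both components are at the extreme and orthogonal: √(5.58495² + 3.08985²) ≈ 6.3827 m.
In feet: 6.3827 m ÷ 0.3048 ≈ 20.941 ft.

21 feet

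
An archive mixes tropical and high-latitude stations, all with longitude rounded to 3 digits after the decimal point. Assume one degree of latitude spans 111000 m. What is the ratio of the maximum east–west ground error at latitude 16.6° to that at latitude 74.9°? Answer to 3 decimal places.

Rounding to 3 decimal places leaves the longitude within ±0.0005° of the true value.
Error at 16.6° = 0.0005° × 111000 × cos 16.6° ≈ 55.5 × 0.9583 = 53.187 m.
Error at 74.9° = 0.0005° × 111000 × cos 74.9° ≈ 55.5 × 0.2605 = 14.458 m.
The ratio reduces to cos 16.6° / cos 74.9° = 0.9583/0.2605 ≈ 3.6787.

3.679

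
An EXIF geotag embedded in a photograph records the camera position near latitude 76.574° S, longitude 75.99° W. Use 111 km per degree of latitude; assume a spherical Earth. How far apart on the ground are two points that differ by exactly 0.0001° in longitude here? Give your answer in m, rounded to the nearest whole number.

3 m

At 76.574° a degree of longitude is 111000 × cos 76.574° ≈ 25773 m, so 0.0001° corresponds to 2.5773 m.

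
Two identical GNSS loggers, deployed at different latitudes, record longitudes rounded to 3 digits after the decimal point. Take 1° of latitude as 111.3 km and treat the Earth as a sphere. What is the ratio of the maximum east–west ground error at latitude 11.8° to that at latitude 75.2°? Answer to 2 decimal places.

3.83

Rounding to 3 decimal places leaves the longitude within ±0.0005° of the true value.
At 11.8°: 0.0005° × 111300 × cos 11.8° = 0.0005 × 111300 × 0.9789 ≈ 54.474 m.
Error at 75.2° = 0.0005° × 111300 × cos 75.2° ≈ 55.65 × 0.2554 = 14.216 m.
The ratio reduces to cos 11.8° / cos 75.2° = 0.9789/0.2554 ≈ 3.8320.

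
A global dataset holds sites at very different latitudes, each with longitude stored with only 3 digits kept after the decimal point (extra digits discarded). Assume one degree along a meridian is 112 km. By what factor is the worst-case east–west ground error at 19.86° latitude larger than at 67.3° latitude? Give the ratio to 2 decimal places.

2.44

Truncating at 3 decimal places can drop up to a full unit in the last place, so the longitude may be off by as much as 0.001°.
Error at 19.86° = 0.001° × 112000 × cos 19.86° ≈ 112 × 0.9405 = 105.34 m.
Error at 67.3° = 0.001° × 112000 × cos 67.3° ≈ 112 × 0.3859 = 43.221 m.
The ratio reduces to cos 19.86° / cos 67.3° = 0.9405/0.3859 ≈ 2.4372.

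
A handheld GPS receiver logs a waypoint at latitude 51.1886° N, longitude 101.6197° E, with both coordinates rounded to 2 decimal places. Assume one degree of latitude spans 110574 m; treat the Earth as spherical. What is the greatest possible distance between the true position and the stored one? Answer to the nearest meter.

652 meters

Rounding to 2 decimal places leaves each coordinate within ±0.005° of the true value.
N–S: 0.005° × 110574 m/° = 552.87 m.
Longitude error → 0.005 × 110574 × cos 51.1886° = 0.005 × 110574 × 0.6268 ≈ 346.516 m.
Combining orthogonally: (552.87² + 346.516²)^½ ≈ 652.487 m.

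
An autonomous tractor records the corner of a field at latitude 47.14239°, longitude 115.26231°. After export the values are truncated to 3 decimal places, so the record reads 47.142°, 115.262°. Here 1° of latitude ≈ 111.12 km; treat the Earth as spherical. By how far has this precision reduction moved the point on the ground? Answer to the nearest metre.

49 metres

Δlat = 47.14239 − 47.142 = +0.00039°; Δlon = 115.26231 − 115.262 = +0.00031°.
N–S: 0.00039° × 111120 m/° = 43.3368 m.
East–west at this latitude: 0.00031° × 111120 × cos 47.142° ≈ 0.00031 × 75582 = 23.4304 m.
Hypotenuse of the two orthogonal shifts: √(43.3368² + 23.4304²) = 49.2652 m.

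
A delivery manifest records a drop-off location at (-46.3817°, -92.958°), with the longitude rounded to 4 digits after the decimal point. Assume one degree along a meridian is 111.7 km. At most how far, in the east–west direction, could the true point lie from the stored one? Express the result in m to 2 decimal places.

Rounding to 4 decimal places leaves the longitude within ±5e-05° of the true value.
Parallels shrink by cos φ, so at 46.3817° a degree of longitude is 111700 × 0.6899 ≈ 77056.3 m.
Maximum E–W displacement: 5e-05 × 77056.3 = 3.85282 m.

3.85 m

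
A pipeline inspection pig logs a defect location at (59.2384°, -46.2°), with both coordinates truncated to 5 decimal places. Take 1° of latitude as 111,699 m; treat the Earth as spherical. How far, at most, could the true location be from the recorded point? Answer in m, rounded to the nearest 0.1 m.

1.3 m

Truncating at 5 decimal places can drop up to a full unit in the last place, so each coordinate may be off by as much as 1e-05°.
Latitude error → 1e-05 × 111699 = 1.11699 m along the meridian.
Longitude error → 1e-05 × 111699 × cos 59.2384° = 1e-05 × 111699 × 0.5115 ≈ 0.571304 m.
The two errors are perpendicular, so the maximum displacement is √(1.11699² + 0.571304²) ≈ 1.25461 m.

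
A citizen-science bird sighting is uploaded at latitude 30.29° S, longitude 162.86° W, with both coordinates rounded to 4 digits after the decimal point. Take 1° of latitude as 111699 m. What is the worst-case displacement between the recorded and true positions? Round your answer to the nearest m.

7 m

Rounding to 4 decimal places leaves each coordinate within ±5e-05° of the true value.
N–S: 5e-05° × 111699 m/° = 5.58495 m.
E–W at 30.29°: 5e-05° × 111699 × cos 30.29° = 5e-05 × 111699 × 0.8635 ≈ 4.82251 m.
Combining orthogonally: (5.58495² + 4.82251²)^½ ≈ 7.37891 m.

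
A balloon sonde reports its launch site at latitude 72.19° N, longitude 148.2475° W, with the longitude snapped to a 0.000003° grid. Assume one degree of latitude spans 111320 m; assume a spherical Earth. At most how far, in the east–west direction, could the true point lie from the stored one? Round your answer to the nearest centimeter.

With a 0.000003° grid the true value lies within half a step, ±0.000003°/2 = ±1.5e-06°, of the stored one.
Parallels shrink by cos φ, so at 72.19° a degree of longitude is 111320 × 0.3059 ≈ 34048.5 m.
So at most 1.5e-06° × 34048.5 ≈ 0.0510727 m east–west.
That is 0.0510727 m = 5.1073 cm.

5 centimeters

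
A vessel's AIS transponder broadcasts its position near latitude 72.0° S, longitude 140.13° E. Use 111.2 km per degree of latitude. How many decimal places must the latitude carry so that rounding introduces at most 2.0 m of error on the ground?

One degree of latitude covers 111200 m.
With N decimal places the half-ulp bound is 0.5·10⁻ᴺ°, or 0.5·10⁻ᴺ × 111200 m on the ground.
Need 0.5 × 111200 × 10⁻ᴺ ≤ 2.0 → 10⁻ᴺ ≤ 3.597e-05, so N ≥ 4.44.
So 5 decimal places suffice (0.556 m); 4 would allow up to 5.56 m.

5 decimal places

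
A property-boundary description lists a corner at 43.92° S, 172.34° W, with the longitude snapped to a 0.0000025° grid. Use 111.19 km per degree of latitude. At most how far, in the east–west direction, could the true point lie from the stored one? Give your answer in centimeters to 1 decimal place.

With a 0.0000025° grid the true value lies within half a step, ±0.0000025°/2 = ±1.25e-06°, of the stored one.
Parallels shrink by cos φ, so at 43.92° a degree of longitude is 111190 × 0.7203 ≈ 80091.2 m.
So at most 1.25e-06° × 80091.2 ≈ 0.100114 m east–west.
That is 0.100114 m = 10.011 cm.

10.0 centimeters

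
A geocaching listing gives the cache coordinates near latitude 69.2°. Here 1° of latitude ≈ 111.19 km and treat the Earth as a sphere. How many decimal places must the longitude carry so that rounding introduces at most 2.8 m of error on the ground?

4

At 69.2° one degree of longitude covers 111190 × cos 69.2° ≈ 111190 × 0.3551 ≈ 39484.3 m.
Rounding to N decimal places gives at most 0.5 × 10⁻ᴺ degrees of error, i.e. 0.5 × 10⁻ᴺ × 39484.3 m.
Need 0.5 × 39484.3 × 10⁻ᴺ ≤ 2.8 → 10⁻ᴺ ≤ 1.418e-04, so N ≥ 3.85.
N = 3 would give 19.7 m (too coarse); N = 4 gives 1.97 m ≤ 2.8 m.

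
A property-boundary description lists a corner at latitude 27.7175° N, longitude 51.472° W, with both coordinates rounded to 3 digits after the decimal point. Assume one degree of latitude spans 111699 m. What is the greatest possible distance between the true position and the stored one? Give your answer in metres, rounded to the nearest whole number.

Rounding to 3 decimal places leaves each coordinate within ±0.0005° of the true value.
N–S: 0.0005° × 111699 m/° = 55.8495 m.
East–west component at 27.7175°: 0.0005° × 111699 × cos 27.7175° ≈ 0.0005 × 98881.7 ≈ 49.4409 m.
The two errors are perpendicular, so the maximum displacement is √(55.8495² + 49.4409²) ≈ 74.5893 m.

75 metres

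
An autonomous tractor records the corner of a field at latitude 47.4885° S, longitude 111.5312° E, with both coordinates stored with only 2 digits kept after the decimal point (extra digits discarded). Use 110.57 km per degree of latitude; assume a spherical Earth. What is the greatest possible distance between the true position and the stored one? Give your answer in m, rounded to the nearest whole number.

Truncating at 2 decimal places can drop up to a full unit in the last place, so each coordinate may be off by as much as 0.01°.
N–S: 0.01° × 110570 m/° = 1105.7 m.
East–west component at 47.4885°: 0.01° × 110570 × cos 47.4885° ≈ 0.01 × 74716.4 ≈ 747.164 m.
Combining orthogonally: (1105.7² + 747.164²)^½ ≈ 1334.48 m.

1334 m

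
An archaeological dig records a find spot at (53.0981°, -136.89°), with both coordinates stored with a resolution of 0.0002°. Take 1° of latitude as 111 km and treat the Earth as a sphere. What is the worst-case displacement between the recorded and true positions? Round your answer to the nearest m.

13 m

With a 0.0002° grid the true value lies within half a step, ±0.0002°/2 = ±0.0001°, of the stored one.
Latitude error → 0.0001 × 111000 = 11.1 m along the meridian.
Longitude error → 0.0001 × 111000 × cos 53.0981° = 0.0001 × 111000 × 0.6004 ≈ 6.66496 m.
Combining orthogonally: (11.1² + 6.66496²)^½ ≈ 12.9473 m.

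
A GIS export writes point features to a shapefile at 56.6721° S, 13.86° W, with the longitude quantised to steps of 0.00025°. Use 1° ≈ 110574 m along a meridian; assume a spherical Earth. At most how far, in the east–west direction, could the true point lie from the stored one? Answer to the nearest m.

8 m

With a 0.00025° grid the true value lies within half a step, ±0.00025°/2 = ±0.000125°, of the stored one.
One degree of longitude at 56.6721° is 110574 × cos 56.6721° ≈ 110574 × 0.5494 = 60752.6 m.
Maximum E–W displacement: 0.000125 × 60752.6 = 7.59408 m.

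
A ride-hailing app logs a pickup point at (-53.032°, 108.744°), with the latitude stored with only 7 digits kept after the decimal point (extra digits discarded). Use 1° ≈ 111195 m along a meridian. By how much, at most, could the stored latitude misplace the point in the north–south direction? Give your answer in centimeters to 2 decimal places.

1.11 centimeters

Truncating at 7 decimal places can drop up to a full unit in the last place, so the latitude may be off by as much as 1e-07°.
So the N–S error is at most 1e-07 × 111195 = 0.0111195 m.
That is 0.0111195 m = 1.1119 cm.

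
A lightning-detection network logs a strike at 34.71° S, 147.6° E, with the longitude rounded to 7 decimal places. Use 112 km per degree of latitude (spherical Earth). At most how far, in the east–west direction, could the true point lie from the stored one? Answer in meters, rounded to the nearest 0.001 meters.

Rounding to 7 decimal places leaves the longitude within ±5e-08° of the true value.
Parallels shrink by cos φ, so at 34.71° a degree of longitude is 112000 × 0.8220 ≈ 92069 m.
So at most 5e-08° × 92069 ≈ 0.00460345 m east–west.

0.005 meters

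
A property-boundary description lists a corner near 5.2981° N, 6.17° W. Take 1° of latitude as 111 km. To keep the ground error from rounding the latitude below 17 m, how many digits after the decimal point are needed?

One degree of latitude covers 111000 m.
N decimal places → at most half a unit in the last place, 0.5 × 10⁻ᴺ° = 111000/2 × 10⁻ᴺ m.
Need 0.5 × 111000 × 10⁻ᴺ ≤ 17 → 10⁻ᴺ ≤ 3.063e-04, so N ≥ 3.51.
So 4 decimal places suffice (5.55 m); 3 would allow up to 55.5 m.

4 decimal places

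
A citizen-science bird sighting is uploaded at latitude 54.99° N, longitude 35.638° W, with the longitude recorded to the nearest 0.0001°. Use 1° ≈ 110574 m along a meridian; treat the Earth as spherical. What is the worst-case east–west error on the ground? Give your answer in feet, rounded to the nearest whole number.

Rounding to 4 decimal places leaves the longitude within ±5e-05° of the true value.
At latitude 54.99° a degree of longitude spans 110574 m × cos 54.99° = 110574 × 0.5737 ≈ 63438.4 m.
Maximum E–W displacement: 5e-05 × 63438.4 = 3.17192 m.
Converting: 3.17192 m × 3.2808 ft/m ≈ 10.407 ft.

10 feet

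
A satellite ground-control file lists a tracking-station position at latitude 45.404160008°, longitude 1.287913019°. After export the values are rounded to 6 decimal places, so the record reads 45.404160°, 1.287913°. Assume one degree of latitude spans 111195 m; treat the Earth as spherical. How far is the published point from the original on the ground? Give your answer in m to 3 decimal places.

0.002 m

The latitude changed by +0.000000008° and the longitude by +0.000000019°.
N–S: 0.000000008° × 111195 m/° = 0.00088956 m.
E–W at 45.4042°: 0.000000019° × 111195 × cos 45.4042° = 0.000000019 × 111195 × 0.7021 ≈ 0.00148333 m.
Distance: √(0.00088956² + 0.00148333²) ≈ 0.00172962 m.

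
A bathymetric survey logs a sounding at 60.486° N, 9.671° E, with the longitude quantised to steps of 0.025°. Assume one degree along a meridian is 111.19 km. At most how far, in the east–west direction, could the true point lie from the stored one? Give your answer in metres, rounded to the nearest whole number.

With a 0.025° grid the true value lies within half a step, ±0.025°/2 = ±0.0125°, of the stored one.
Parallels shrink by cos φ, so at 60.486° a degree of longitude is 111190 × 0.4926 ≈ 54776.2 m.
East–west error: 0.0125° × 54776.2 m/° ≈ 684.703 m.

685 metres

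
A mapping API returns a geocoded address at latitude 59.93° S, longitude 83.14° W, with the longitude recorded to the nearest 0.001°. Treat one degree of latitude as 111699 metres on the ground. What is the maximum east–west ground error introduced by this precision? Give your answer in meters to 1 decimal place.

Rounding to 3 decimal places leaves the longitude within ±0.0005° of the true value.
At latitude 59.93° a degree of longitude spans 111699 m × cos 59.93° = 111699 × 0.5011 ≈ 55967.6 m.
East–west error: 0.0005° × 55967.6 m/° ≈ 27.9838 m.

28.0 meters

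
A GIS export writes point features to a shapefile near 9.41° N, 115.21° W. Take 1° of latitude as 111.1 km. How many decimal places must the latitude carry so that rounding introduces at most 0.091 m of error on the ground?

One degree of latitude covers 111100 m.
N decimal places → at most half a unit in the last place, 0.5 × 10⁻ᴺ° = 111100/2 × 10⁻ᴺ m.
Setting 55550 × 10⁻ᴺ ≤ 0.091 gives 10ᴺ ≥ 6.104e+05, i.e. N ≥ 5.79.
So 6 decimal places suffice (0.0555 m); 5 would allow up to 0.555 m.

6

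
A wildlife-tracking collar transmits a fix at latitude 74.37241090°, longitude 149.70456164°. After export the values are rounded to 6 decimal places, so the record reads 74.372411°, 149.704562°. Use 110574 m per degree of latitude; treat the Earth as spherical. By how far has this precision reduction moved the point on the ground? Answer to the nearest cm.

2 cm

The latitude changed by -0.00000010° and the longitude by -0.00000036°.
North–south shift: -0.00000010 × 110574 = -0.0110574 m.
E–W at 74.3724°: -0.00000036° × 110574 × cos 74.3724° = -0.00000036 × 110574 × 0.2694 ≈ -0.0107233 m.
Combined displacement = (0.0110574² + 0.0107233²)^½ ≈ 0.0154031 m.
That is 0.0154031 m = 1.5403 cm.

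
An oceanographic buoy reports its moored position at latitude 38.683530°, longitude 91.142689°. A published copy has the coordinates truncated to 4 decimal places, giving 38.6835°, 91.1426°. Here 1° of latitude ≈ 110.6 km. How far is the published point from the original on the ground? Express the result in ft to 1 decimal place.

The latitude changed by +0.000030° and the longitude by +0.000089°.
N–S: 0.000030° × 110600 m/° = 3.318 m.
E–W at 38.6835°: 0.000089° × 110600 × cos 38.6835° = 0.000089 × 110600 × 0.7806 ≈ 7.68386 m.
Distance: √(3.318² + 7.68386²) ≈ 8.36964 m.
Converting: 8.36964 m × 3.2808 ft/m ≈ 27.459 ft.

27.5 ft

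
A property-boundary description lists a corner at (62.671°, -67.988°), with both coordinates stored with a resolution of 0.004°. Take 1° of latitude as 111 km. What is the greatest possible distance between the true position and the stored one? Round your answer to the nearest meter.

With a 0.004° grid the true value lies within half a step, ±0.004°/2 = ±0.002°, of the stored one.
Latitude error → 0.002 × 111000 = 222 m along the meridian.
Longitude error → 0.002 × 111000 × cos 62.671° = 0.002 × 111000 × 0.4591 ≈ 101.92 m.
Combining orthogonally: (222² + 101.92²)^½ ≈ 244.278 m.

244 meters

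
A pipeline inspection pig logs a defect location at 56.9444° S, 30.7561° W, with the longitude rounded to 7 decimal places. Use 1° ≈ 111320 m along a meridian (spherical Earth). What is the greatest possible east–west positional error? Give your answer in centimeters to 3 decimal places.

0.304 centimeters

Rounding to 7 decimal places leaves the longitude within ±5e-08° of the true value.
One degree of longitude at 56.9444° is 111320 × cos 56.9444° ≈ 111320 × 0.5455 = 60719.8 m.
Maximum E–W displacement: 5e-08 × 60719.8 = 0.00303599 m.
That is 0.00303599 m = 0.3036 cm.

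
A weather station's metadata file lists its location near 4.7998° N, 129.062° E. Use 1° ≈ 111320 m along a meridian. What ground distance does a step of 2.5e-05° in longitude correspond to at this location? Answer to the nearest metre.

3 metres

At 4.7998° a degree of longitude is 111320 × cos 4.7998° ≈ 110930 m, so 2.5e-05° corresponds to 2.77324 m.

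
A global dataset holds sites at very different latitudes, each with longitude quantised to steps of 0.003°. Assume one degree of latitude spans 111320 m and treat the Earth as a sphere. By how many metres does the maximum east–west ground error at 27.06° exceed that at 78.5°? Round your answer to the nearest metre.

115 metres

With a 0.003° grid the true value lies within half a step, ±0.003°/2 = ±0.0015°, of the stored one.
At 27.06°: 0.0015° × 111320 × cos 27.06° = 0.0015 × 111320 × 0.8905 ≈ 148.7 m.
At 78.5°: 0.0015° × 111320 × cos 78.5° = 0.0015 × 111320 × 0.1994 ≈ 33.29 m.
So the lower-latitude error exceeds the higher by 148.7 − 33.29 = 115.41 m.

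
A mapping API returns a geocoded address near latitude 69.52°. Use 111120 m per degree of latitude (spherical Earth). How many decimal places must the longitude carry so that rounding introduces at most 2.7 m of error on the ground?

At 69.52° one degree of longitude covers 111120 × cos 69.52° ≈ 111120 × 0.3499 ≈ 38878.7 m.
With N decimal places the half-ulp bound is 0.5·10⁻ᴺ°, or 0.5·10⁻ᴺ × 38878.7 m on the ground.
Setting 19439.4 × 10⁻ᴺ ≤ 2.7 gives 10ᴺ ≥ 7200, i.e. N ≥ 3.86.
At 3 places the error can reach 19.4 m, but 4 places keeps it to 1.94 m.

4 decimal places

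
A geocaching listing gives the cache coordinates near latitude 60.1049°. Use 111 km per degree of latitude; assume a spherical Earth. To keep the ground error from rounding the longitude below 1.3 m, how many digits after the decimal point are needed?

5

At 60.1049° one degree of longitude covers 111000 × cos 60.1049° ≈ 111000 × 0.4984 ≈ 55323.9 m.
N decimal places → at most half a unit in the last place, 0.5 × 10⁻ᴺ° = 55323.9/2 × 10⁻ᴺ m.
Setting 27662 × 10⁻ᴺ ≤ 1.3 gives 10ᴺ ≥ 2.128e+04, i.e. N ≥ 4.33.
So 5 decimal places suffice (0.277 m); 4 would allow up to 2.77 m.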